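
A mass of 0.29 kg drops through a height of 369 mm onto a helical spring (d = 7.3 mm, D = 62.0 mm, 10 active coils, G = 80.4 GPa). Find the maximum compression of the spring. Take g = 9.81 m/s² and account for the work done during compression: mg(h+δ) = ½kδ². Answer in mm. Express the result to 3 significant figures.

13.5 mm

k = Gd⁴/(8D³N_a) = (80.4×10³)(7.3⁴)/(8·62.0³·10) = 11.975 N/mm
W = mg = 0.29 × 9.81 = 2.8449 N
½kδ² − Wδ − Wh = 0 → δ = (W + √(W² + 2kWh))/k
δ = (2.8449 + √(8.0935 + 25142.3))/11.975 = (2.8449 + 158.59)/11.975 = 13.481 mm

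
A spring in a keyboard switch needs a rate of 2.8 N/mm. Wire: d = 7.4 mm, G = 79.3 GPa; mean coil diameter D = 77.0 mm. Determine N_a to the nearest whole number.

23

N_a = Gd⁴/(8D³k) = (79.3×10³ × 7.4⁴)/(8 × 77.0³ × 2.8)
    = 2.37794e+08 / 1.02263e+07 = 23.25 → 23 coils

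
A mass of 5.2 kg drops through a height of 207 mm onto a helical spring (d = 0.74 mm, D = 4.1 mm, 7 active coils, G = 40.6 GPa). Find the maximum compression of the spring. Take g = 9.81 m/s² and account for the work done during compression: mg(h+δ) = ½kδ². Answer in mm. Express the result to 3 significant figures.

k = Gd⁴/(8D³N_a) = (40.6×10³)(0.74⁴)/(8·4.1³·7) = 3.1544 N/mm
W = mg = 5.2 × 9.81 = 51.012 N
½kδ² − Wδ − Wh = 0 → δ = (W + √(W² + 2kWh))/k
δ = (51.012 + √(2602.2 + 66617.1))/3.1544 = (51.012 + 263.1)/3.1544 = 99.578 mm

99.6 mm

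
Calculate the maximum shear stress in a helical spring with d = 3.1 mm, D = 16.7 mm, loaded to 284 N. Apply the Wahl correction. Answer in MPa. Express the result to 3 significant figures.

Spring index C = D/d = 16.7/3.1 = 5.3871
K_W = (4C−1)/(4C−4) + 0.615/C = 20.548/17.548 + 0.1142 = 1.2851
τ₀ = 8FD/(πd³) = 8·284·16.7/(π·3.1³) = 37942.4/93.591 = 405.41 MPa
τ_max = K·τ₀ = 1.2851 × 405.41 = 520.99 MPa

521 MPa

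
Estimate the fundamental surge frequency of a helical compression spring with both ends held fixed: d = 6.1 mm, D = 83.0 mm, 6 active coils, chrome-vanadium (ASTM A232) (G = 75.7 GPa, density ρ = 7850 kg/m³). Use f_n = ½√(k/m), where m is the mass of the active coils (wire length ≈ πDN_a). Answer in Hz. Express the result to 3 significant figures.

51.6 Hz

k = Gd⁴/(8D³N_a) = (75.7×10³)(6.1⁴)/(8·83.0³·6) = 3.8189 N/mm = 3818.9 N/m
Wire length L = πDN_a = π·83.0·6 = 1564.5 mm
m = ρ·(πd²/4)·L = 7850 × 29.225×10⁻⁶ m² × 1.5645 m = 0.35892 kg
f_n = ½√(k/m) = 0.5·√(3818.9/0.35892) = 0.5·√(10640) = 51.575 Hz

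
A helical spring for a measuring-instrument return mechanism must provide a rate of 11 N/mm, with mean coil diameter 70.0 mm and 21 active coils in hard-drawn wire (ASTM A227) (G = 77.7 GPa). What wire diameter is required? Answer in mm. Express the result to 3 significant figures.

d = (8D³N_a·k / G)^(1/4) = (8·70.0³·21·11 / (77.7×10³))^0.25
  = (8157.8)^0.25 = 9.5037 mm

9.50 mm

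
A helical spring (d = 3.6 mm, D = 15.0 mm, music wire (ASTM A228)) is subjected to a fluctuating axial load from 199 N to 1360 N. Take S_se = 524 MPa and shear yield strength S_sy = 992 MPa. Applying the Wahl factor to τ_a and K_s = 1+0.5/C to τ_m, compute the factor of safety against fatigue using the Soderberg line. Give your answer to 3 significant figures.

C = D/d = 15.0/3.6 = 4.1667; K_W = (4C−1)/(4C−4)+0.615/C = 1.3844; K_s = 1+0.5/C = 1.1200
F_a = (F_max−F_min)/2 = 580.5 N; F_m = (F_max+F_min)/2 = 779.5 N
τ_a = K_W·8F_aD/(πd³) = 1.3844 × 475.25 = 657.96 MPa
τ_m = K_s·8F_mD/(πd³) = 1.1200 × 638.18 = 714.76 MPa
Soderberg: 1/n_f = τ_a/S_se + τ_m/S_sy = 657.96/524 + 714.76/992 = 1.25565 + 0.72052 = 1.9762
n_f = 1/1.9762 = 0.506

0.506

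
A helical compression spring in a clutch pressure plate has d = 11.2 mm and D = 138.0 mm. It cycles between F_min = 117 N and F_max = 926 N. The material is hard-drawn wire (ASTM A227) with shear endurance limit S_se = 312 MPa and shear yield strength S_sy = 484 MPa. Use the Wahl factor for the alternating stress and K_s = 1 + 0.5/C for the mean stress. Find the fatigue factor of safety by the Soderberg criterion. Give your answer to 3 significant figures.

1.56

C = D/d = 138.0/11.2 = 12.3214; K_W = (4C−1)/(4C−4)+0.615/C = 1.1162; K_s = 1+0.5/C = 1.0406
F_a = (F_max−F_min)/2 = 404.5 N; F_m = (F_max+F_min)/2 = 521.5 N
τ_a = K_W·8F_aD/(πd³) = 1.1162 × 101.18 = 112.93 MPa
τ_m = K_s·8F_mD/(πd³) = 1.0406 × 130.44 = 135.74 MPa
Soderberg: 1/n_f = τ_a/S_se + τ_m/S_sy = 112.93/312 + 135.74/484 = 0.36196 + 0.28045 = 0.6424
n_f = 1/0.6424 = 1.557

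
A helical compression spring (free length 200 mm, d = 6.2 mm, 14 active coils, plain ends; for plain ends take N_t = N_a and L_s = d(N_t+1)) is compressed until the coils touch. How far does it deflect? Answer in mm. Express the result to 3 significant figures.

N_t = 14; L_s = 6.2·15 = 93 mm
δ_solid = L₀ − L_s = 200 − 93 = 107 mm

107 mm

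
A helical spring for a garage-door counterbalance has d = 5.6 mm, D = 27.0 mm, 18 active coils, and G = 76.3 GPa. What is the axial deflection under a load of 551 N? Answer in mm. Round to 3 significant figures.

20.8 mm

k = Gd⁴/(8D³N_a) = (76.3×10³)(5.6⁴)/(8·27.0³·18) = 26.474 N/mm
δ = F/k = 551 / 26.474 = 20.813 mm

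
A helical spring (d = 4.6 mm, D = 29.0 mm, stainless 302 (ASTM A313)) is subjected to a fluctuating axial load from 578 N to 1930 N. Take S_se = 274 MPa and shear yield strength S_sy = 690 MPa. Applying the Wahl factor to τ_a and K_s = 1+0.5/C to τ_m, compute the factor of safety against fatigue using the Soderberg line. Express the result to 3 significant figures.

C = D/d = 29.0/4.6 = 6.3043; K_W = (4C−1)/(4C−4)+0.615/C = 1.2389; K_s = 1+0.5/C = 1.0793
F_a = (F_max−F_min)/2 = 676 N; F_m = (F_max+F_min)/2 = 1254 N
τ_a = K_W·8F_aD/(πd³) = 1.2389 × 512.87 = 635.42 MPa
τ_m = K_s·8F_mD/(πd³) = 1.0793 × 951.4 = 1026.9 MPa
Soderberg: 1/n_f = τ_a/S_se + τ_m/S_sy = 635.42/274 + 1026.9/690 = 2.31906 + 1.48819 = 3.8073
n_f = 1/3.8073 = 0.2627

0.263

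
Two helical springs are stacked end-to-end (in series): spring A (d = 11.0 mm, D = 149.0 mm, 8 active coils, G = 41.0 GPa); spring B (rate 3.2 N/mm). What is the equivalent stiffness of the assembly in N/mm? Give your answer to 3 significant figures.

k_A = Gd⁴/(8D³N_a) = (41.0×10³)(11.0⁴)/(8·149.0³·8) = 2.8354 N/mm
Series: 1/k_eq = 1/2.8354 + 1/3.2 = 0.66518; k_eq = 1.5033 N/mm

1.50 N/mm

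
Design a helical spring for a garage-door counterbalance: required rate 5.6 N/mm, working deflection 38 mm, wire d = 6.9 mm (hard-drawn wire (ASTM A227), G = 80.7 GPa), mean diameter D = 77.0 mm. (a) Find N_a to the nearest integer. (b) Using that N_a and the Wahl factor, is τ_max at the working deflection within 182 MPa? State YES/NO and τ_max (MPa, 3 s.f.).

(a) 9 coils; (b) YES, τ_max = 142 MPa

N_a = Gd⁴/(8D³k) = (80.7×10³)(6.9⁴)/(8·77.0³·5.6) = 8.944 → N_a = 9
Actual rate k = Gd⁴/(8D³·9) = 5.565 N/mm
Working load F = kδ = 5.565·38 = 211.47 N
C = 77.0/6.9 = 11.1594; K_W = (4C−1)/(4C−4)+0.615/C = 1.1289
τ_max = K_W·8FD/(πd³) = 1.1289·126.22 = 142.5 MPa
τ_max ≤ 182 MPa → acceptable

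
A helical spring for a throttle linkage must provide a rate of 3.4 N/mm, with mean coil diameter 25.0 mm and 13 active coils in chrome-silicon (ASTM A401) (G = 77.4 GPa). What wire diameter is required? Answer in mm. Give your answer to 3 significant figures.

2.91 mm

d = (8D³N_a·k / G)^(1/4) = (8·25.0³·13·3.4 / (77.4×10³))^0.25
  = (71.382)^0.25 = 2.9067 mm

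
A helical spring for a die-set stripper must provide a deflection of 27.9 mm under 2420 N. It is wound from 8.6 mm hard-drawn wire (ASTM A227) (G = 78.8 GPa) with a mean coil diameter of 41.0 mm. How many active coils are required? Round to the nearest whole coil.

Required rate k = F/δ = 2420/27.9 = 86.738 N/mm
N_a = Gd⁴/(8D³k) = (78.8×10³ × 8.6⁴)/(8 × 41.0³ × 86.738)
    = 4.31042e+08 / 4.78248e+07 = 9.013 → 9 coils

9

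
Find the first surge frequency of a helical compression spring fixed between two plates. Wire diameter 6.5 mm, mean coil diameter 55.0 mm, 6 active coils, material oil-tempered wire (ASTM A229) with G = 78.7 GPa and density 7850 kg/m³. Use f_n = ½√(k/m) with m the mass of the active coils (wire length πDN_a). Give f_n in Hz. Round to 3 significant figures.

k = Gd⁴/(8D³N_a) = (78.7×10³)(6.5⁴)/(8·55.0³·6) = 17.591 N/mm = 17591 N/m
Wire length L = πDN_a = π·55.0·6 = 1036.7 mm
m = ρ·(πd²/4)·L = 7850 × 33.183×10⁻⁶ m² × 1.0367 m = 0.27005 kg
f_n = ½√(k/m) = 0.5·√(17591/0.27005) = 0.5·√(65140) = 127.61 Hz

128 Hz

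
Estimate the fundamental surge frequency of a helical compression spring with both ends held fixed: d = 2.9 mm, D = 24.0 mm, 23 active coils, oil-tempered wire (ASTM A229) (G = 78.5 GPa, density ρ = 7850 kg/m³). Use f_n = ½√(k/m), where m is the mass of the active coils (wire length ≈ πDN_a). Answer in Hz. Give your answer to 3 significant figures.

k = Gd⁴/(8D³N_a) = (78.5×10³)(2.9⁴)/(8·24.0³·23) = 2.1828 N/mm = 2182.8 N/m
Wire length L = πDN_a = π·24.0·23 = 1734.2 mm
m = ρ·(πd²/4)·L = 7850 × 6.6052×10⁻⁶ m² × 1.7342 m = 0.089918 kg
f_n = ½√(k/m) = 0.5·√(2182.8/0.089918) = 0.5·√(24275) = 77.903 Hz

77.9 Hz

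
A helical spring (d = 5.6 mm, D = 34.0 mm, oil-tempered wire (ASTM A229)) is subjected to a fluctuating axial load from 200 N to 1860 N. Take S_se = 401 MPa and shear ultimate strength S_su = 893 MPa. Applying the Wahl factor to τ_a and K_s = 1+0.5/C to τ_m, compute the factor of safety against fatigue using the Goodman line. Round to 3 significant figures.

0.529

C = D/d = 34.0/5.6 = 6.0714; K_W = (4C−1)/(4C−4)+0.615/C = 1.2492; K_s = 1+0.5/C = 1.0824
F_a = (F_max−F_min)/2 = 830 N; F_m = (F_max+F_min)/2 = 1030 N
τ_a = K_W·8F_aD/(πd³) = 1.2492 × 409.2 = 511.16 MPa
τ_m = K_s·8F_mD/(πd³) = 1.0824 × 507.8 = 549.62 MPa
Goodman: 1/n_f = τ_a/S_se + τ_m/S_su = 511.16/401 + 549.62/893 = 1.27472 + 0.61547 = 1.8902
n_f = 1/1.8902 = 0.529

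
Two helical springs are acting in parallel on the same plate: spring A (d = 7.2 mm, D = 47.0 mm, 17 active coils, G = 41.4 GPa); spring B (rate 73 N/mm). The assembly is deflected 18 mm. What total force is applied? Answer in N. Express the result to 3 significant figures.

k_A = Gd⁴/(8D³N_a) = (41.4×10³)(7.2⁴)/(8·47.0³·17) = 7.8795 N/mm
Parallel: k_eq = 7.8795 + 73 = 80.879 N/mm
F = k_eq·δ = 80.879·18 = 1455.8 N

1460 N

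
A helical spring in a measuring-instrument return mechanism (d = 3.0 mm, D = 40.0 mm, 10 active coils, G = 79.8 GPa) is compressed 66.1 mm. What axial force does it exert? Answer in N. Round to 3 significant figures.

k = Gd⁴/(8D³N_a) = (79.8×10³)(3.0⁴)/(8·40.0³·10) = 1.2625 N/mm
F = k·δ = 1.2625 × 66.1 = 83.449 N

83.4 N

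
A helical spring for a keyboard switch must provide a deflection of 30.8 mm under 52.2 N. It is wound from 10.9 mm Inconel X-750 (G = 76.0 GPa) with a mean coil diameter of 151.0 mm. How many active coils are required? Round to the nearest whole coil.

Required rate k = F/δ = 52.2/30.8 = 1.6948 N/mm
N_a = Gd⁴/(8D³k) = (76.0×10³ × 10.9⁴)/(8 × 151.0³ × 1.6948)
    = 1.0728e+09 / 4.6681e+07 = 22.98 → 23 coils

23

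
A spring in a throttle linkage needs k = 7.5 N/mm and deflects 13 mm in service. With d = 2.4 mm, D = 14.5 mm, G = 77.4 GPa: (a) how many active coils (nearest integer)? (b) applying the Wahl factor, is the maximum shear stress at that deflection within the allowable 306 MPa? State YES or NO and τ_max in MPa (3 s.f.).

(a) 14 coils; (b) NO, τ_max = 327 MPa

N_a = Gd⁴/(8D³k) = (77.4×10³)(2.4⁴)/(8·14.5³·7.5) = 14.04 → N_a = 14
Actual rate k = Gd⁴/(8D³·14) = 7.5208 N/mm
Working load F = kδ = 7.5208·13 = 97.77 N
C = 14.5/2.4 = 6.0417; K_W = (4C−1)/(4C−4)+0.615/C = 1.2506
τ_max = K_W·8FD/(πd³) = 1.2506·261.14 = 326.58 MPa
τ_max > 306 MPa → exceeds allowable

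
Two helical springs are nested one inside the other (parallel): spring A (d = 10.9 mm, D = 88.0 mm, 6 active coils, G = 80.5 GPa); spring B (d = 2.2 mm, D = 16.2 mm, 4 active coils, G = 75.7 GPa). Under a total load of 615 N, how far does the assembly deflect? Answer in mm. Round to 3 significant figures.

k_A = Gd⁴/(8D³N_a) = (80.5×10³)(10.9⁴)/(8·88.0³·6) = 34.739 N/mm
k_B = Gd⁴/(8D³N_a) = (75.7×10³)(2.2⁴)/(8·16.2³·4) = 13.034 N/mm
Parallel: k_eq = 34.739 + 13.034 = 47.773 N/mm
δ = F/k_eq = 615/47.773 = 12.873 mm

12.9 mm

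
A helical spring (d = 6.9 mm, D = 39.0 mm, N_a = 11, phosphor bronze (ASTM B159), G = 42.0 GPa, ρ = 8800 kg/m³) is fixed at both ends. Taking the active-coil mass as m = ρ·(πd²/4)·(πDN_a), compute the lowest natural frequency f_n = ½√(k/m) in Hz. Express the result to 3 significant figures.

101 Hz

k = Gd⁴/(8D³N_a) = (42.0×10³)(6.9⁴)/(8·39.0³·11) = 18.238 N/mm = 18238 N/m
Wire length L = πDN_a = π·39.0·11 = 1347.7 mm
m = ρ·(πd²/4)·L = 8800 × 37.393×10⁻⁶ m² × 1.3477 m = 0.44348 kg
f_n = ½√(k/m) = 0.5·√(18238/0.44348) = 0.5·√(41124) = 101.39 Hz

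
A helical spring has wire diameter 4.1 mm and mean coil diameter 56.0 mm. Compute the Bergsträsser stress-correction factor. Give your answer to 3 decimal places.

C = D/d = 56.0/4.1 = 13.6585
K_B = (4C+2)/(4C−3) = 56.634/51.634 = 1.0968

1.097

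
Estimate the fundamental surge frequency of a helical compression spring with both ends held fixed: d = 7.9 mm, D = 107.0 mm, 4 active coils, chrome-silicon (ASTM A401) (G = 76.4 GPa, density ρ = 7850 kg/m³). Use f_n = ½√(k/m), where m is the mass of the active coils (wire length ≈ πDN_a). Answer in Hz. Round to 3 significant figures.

60.6 Hz

k = Gd⁴/(8D³N_a) = (76.4×10³)(7.9⁴)/(8·107.0³·4) = 7.591 N/mm = 7591 N/m
Wire length L = πDN_a = π·107.0·4 = 1344.6 mm
m = ρ·(πd²/4)·L = 7850 × 49.017×10⁻⁶ m² × 1.3446 m = 0.51738 kg
f_n = ½√(k/m) = 0.5·√(7591/0.51738) = 0.5·√(14672) = 60.564 Hz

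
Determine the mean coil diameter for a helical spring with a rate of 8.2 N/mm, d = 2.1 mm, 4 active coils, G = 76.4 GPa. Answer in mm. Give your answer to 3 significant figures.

17.8 mm

D = (Gd⁴/(8N_a·k))^(1/3) = (76.4×10³·2.1⁴/(8·4·8.2))^(1/3)
  = (5662.48)^(1/3) = 17.8239 mm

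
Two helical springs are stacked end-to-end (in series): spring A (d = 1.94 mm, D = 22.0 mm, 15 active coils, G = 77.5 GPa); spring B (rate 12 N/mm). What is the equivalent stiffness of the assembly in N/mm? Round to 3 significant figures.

0.802 N/mm

k_A = Gd⁴/(8D³N_a) = (77.5×10³)(1.94⁴)/(8·22.0³·15) = 0.85913 N/mm
Series: 1/k_eq = 1/0.85913 + 1/12 = 1.2473; k_eq = 0.80173 N/mm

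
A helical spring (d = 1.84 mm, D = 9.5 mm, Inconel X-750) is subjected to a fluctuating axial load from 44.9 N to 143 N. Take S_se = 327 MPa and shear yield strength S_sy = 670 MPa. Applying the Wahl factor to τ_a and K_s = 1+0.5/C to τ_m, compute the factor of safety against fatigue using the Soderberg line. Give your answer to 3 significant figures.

C = D/d = 9.5/1.84 = 5.1630; K_W = (4C−1)/(4C−4)+0.615/C = 1.2993; K_s = 1+0.5/C = 1.0968
F_a = (F_max−F_min)/2 = 49.05 N; F_m = (F_max+F_min)/2 = 93.95 N
τ_a = K_W·8F_aD/(πd³) = 1.2993 × 190.48 = 247.49 MPa
τ_m = K_s·8F_mD/(πd³) = 1.0968 × 364.84 = 400.18 MPa
Soderberg: 1/n_f = τ_a/S_se + τ_m/S_sy = 247.49/327 + 400.18/670 = 0.75684 + 0.59728 = 1.3541
n_f = 1/1.3541 = 0.7385

0.738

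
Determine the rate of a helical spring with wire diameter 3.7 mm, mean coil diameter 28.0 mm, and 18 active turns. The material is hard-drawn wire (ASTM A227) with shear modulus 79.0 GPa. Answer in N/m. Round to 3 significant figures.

4680 N/m

k = Gd⁴/(8D³N_a) = (79.0×10³ × 3.7⁴) / (8 × 28.0³ × 18)
  = 1.48059e+07 / 3.16109e+06 = 4.6838 N/mm = 4683.8 N/m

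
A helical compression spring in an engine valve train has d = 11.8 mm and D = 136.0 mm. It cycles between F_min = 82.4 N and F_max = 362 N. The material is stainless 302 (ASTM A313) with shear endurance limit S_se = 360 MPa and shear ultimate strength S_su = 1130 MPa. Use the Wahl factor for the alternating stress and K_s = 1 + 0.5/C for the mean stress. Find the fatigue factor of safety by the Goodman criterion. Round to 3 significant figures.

7.39

C = D/d = 136.0/11.8 = 11.5254; K_W = (4C−1)/(4C−4)+0.615/C = 1.1246; K_s = 1+0.5/C = 1.0434
F_a = (F_max−F_min)/2 = 139.8 N; F_m = (F_max+F_min)/2 = 222.2 N
τ_a = K_W·8F_aD/(πd³) = 1.1246 × 29.467 = 33.139 MPa
τ_m = K_s·8F_mD/(πd³) = 1.0434 × 46.836 = 48.868 MPa
Goodman: 1/n_f = τ_a/S_se + τ_m/S_su = 33.139/360 + 48.868/1130 = 0.09205 + 0.04325 = 0.1353
n_f = 1/0.1353 = 7.391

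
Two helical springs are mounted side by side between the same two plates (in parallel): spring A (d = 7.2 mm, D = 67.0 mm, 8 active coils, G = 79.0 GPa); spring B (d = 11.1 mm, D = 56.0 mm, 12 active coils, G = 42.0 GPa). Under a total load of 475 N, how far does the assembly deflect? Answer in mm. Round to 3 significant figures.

k_A = Gd⁴/(8D³N_a) = (79.0×10³)(7.2⁴)/(8·67.0³·8) = 11.029 N/mm
k_B = Gd⁴/(8D³N_a) = (42.0×10³)(11.1⁴)/(8·56.0³·12) = 37.819 N/mm
Parallel: k_eq = 11.029 + 37.819 = 48.848 N/mm
δ = F/k_eq = 475/48.848 = 9.724 mm

9.72 mm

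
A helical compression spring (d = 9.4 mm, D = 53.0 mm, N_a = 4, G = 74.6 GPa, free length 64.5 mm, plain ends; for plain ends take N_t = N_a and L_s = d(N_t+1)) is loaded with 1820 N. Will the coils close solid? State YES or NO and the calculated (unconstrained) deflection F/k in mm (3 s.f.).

k = Gd⁴/(8D³N_a) = (74.6×10³)(9.4⁴)/(8·53.0³·4) = 122.26 N/mm
N_t = 4; L_s = 9.4·5 = 47 mm; δ_solid = L₀ − L_s = 64.5 − 47 = 17.5 mm
δ = F/k = 1820/122.26 = 14.887 mm
δ < δ_solid → spring does not go solid

NO, δ = 14.9 mm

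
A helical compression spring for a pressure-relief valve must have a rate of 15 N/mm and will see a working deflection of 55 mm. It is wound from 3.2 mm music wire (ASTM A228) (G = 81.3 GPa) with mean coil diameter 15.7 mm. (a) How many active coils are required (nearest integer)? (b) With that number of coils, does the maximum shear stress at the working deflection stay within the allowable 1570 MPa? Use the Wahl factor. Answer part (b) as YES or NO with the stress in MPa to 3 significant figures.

(a) 18 coils; (b) YES, τ_max = 1350 MPa

N_a = Gd⁴/(8D³k) = (81.3×10³)(3.2⁴)/(8·15.7³·15) = 18.36 → N_a = 18
Actual rate k = Gd⁴/(8D³·18) = 15.298 N/mm
Working load F = kδ = 15.298·55 = 841.38 N
C = 15.7/3.2 = 4.9062; K_W = (4C−1)/(4C−4)+0.615/C = 1.3174
τ_max = K_W·8FD/(πd³) = 1.3174·1026.6 = 1352.3 MPa
τ_max ≤ 1570 MPa → acceptable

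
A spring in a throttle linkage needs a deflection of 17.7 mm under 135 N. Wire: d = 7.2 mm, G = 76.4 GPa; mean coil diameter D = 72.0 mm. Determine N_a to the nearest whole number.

Required rate k = F/δ = 135/17.7 = 7.6271 N/mm
N_a = Gd⁴/(8D³k) = (76.4×10³ × 7.2⁴)/(8 × 72.0³ × 7.6271)
    = 2.05316e+08 / 2.27745e+07 = 9.015 → 9 coils

9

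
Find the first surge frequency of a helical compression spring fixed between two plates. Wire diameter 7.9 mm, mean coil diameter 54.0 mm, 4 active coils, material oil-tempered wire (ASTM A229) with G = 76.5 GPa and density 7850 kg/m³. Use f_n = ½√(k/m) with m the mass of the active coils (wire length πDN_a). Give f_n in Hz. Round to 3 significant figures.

k = Gd⁴/(8D³N_a) = (76.5×10³)(7.9⁴)/(8·54.0³·4) = 59.134 N/mm = 59134 N/m
Wire length L = πDN_a = π·54.0·4 = 678.58 mm
m = ρ·(πd²/4)·L = 7850 × 49.017×10⁻⁶ m² × 0.67858 m = 0.26111 kg
f_n = ½√(k/m) = 0.5·√(59134/0.26111) = 0.5·√(2.2648e+05) = 237.95 Hz

238 Hz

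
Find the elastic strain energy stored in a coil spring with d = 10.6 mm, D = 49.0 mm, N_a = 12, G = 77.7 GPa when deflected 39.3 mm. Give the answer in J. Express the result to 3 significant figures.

k = Gd⁴/(8D³N_a) = (77.7×10³)(10.6⁴)/(8·49.0³·12) = 86.853 N/mm
U = ½kδ² = 0.5 × 86.853 × 39.3² = 67072 N·mm = 67.072 J

67.1 J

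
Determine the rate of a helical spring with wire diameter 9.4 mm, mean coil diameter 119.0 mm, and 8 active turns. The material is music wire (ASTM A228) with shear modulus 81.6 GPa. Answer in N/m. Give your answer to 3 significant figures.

5910 N/m

k = Gd⁴/(8D³N_a) = (81.6×10³ × 9.4⁴) / (8 × 119.0³ × 8)
  = 6.37091e+08 / 1.0785e+08 = 5.9072 N/mm = 5907.2 N/m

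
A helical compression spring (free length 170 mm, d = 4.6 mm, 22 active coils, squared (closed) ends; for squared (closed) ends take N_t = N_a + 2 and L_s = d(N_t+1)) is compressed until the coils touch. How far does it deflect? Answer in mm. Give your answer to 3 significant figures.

N_t = 24; L_s = 4.6·25 = 115 mm
δ_solid = L₀ − L_s = 170 − 115 = 55 mm

55.0 mm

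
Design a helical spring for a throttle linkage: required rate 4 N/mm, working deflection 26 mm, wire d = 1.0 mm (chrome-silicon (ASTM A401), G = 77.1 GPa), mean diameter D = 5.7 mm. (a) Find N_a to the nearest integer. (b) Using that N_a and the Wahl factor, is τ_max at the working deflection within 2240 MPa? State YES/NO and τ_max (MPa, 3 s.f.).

N_a = Gd⁴/(8D³k) = (77.1×10³)(1.0⁴)/(8·5.7³·4) = 13.01 → N_a = 13
Actual rate k = Gd⁴/(8D³·13) = 4.0031 N/mm
Working load F = kδ = 4.0031·26 = 104.08 N
C = 5.7/1.0 = 5.7000; K_W = (4C−1)/(4C−4)+0.615/C = 1.2675
τ_max = K_W·8FD/(πd³) = 1.2675·1510.7 = 1914.8 MPa
τ_max ≤ 2240 MPa → acceptable

(a) 13 coils; (b) YES, τ_max = 1910 MPa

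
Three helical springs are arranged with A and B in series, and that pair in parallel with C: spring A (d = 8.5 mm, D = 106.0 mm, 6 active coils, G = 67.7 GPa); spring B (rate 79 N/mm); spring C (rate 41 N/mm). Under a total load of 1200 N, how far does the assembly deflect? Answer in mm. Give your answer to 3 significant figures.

25.7 mm

k_A = Gd⁴/(8D³N_a) = (67.7×10³)(8.5⁴)/(8·106.0³·6) = 6.1817 N/mm
Springs A,B series: k_AB = 1/(1/6.1817+1/79) = 5.7331 N/mm; parallel with C: k_eq = 5.7331+41 = 46.733 N/mm
δ = F/k_eq = 1200/46.733 = 25.678 mm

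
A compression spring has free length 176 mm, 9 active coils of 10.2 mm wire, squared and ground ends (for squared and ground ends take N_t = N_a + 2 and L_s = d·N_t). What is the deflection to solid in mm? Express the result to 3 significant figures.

N_t = 11; L_s = 10.2·11 = 112.2 mm
δ_solid = L₀ − L_s = 176 − 112.2 = 63.8 mm

63.8 mm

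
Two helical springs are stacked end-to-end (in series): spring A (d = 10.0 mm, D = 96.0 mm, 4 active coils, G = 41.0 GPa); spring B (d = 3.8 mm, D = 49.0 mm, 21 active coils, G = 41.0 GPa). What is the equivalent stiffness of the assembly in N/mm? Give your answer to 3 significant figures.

0.420 N/mm

k_A = Gd⁴/(8D³N_a) = (41.0×10³)(10.0⁴)/(8·96.0³·4) = 14.482 N/mm
k_B = Gd⁴/(8D³N_a) = (41.0×10³)(3.8⁴)/(8·49.0³·21) = 0.43253 N/mm
Series: 1/k_eq = 1/14.482 + 1/0.43253 = 2.381; k_eq = 0.41999 N/mm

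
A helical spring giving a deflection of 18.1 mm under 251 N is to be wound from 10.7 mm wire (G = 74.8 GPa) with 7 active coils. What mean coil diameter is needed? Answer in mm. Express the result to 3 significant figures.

108 mm

Required rate k = F/δ = 251/18.1 = 13.867 N/mm
D = (Gd⁴/(8N_a·k))^(1/3) = (74.8×10³·10.7⁴/(8·7·13.867))^(1/3)
  = (1.26256e+06)^(1/3) = 108.0815 mm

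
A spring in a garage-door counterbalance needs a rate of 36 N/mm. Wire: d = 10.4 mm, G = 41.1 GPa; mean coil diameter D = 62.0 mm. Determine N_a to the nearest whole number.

7

N_a = Gd⁴/(8D³k) = (41.1×10³ × 10.4⁴)/(8 × 62.0³ × 36)
    = 4.80812e+08 / 6.86385e+07 = 7.005 → 7 coils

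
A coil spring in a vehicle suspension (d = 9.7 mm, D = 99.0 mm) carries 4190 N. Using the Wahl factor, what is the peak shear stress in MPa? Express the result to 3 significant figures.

Spring index C = D/d = 99.0/9.7 = 10.2062
K_W = (4C−1)/(4C−4) + 0.615/C = 39.825/36.825 + 0.0603 = 1.1417
τ₀ = 8FD/(πd³) = 8·4190·99.0/(π·9.7³) = 3.31848e+06/2867.2 = 1157.4 MPa
τ_max = K·τ₀ = 1.1417 × 1157.4 = 1321.4 MPa

1320 MPa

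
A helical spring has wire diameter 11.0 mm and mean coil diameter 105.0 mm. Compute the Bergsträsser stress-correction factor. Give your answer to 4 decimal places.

C = D/d = 105.0/11.0 = 9.5455
K_B = (4C+2)/(4C−3) = 40.182/35.182 = 1.1421

1.1421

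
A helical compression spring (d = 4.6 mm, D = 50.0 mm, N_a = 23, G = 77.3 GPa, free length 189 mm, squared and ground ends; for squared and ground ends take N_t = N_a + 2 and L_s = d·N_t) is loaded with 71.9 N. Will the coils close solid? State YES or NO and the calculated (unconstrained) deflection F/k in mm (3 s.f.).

k = Gd⁴/(8D³N_a) = (77.3×10³)(4.6⁴)/(8·50.0³·23) = 1.5048 N/mm
N_t = 25; L_s = 4.6·25 = 115 mm; δ_solid = L₀ − L_s = 189 − 115 = 74 mm
δ = F/k = 71.9/1.5048 = 47.78 mm
δ < δ_solid → spring does not go solid

NO, δ = 47.8 mm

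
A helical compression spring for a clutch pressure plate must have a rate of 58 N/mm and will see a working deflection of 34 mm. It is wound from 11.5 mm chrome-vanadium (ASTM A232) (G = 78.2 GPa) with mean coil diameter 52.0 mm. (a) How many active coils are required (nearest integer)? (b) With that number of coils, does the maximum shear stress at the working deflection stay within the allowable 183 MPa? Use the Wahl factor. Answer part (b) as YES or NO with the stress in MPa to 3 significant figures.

(a) 21 coils; (b) NO, τ_max = 231 MPa

N_a = Gd⁴/(8D³k) = (78.2×10³)(11.5⁴)/(8·52.0³·58) = 20.96 → N_a = 21
Actual rate k = Gd⁴/(8D³·21) = 57.9 N/mm
Working load F = kδ = 57.9·34 = 1968.6 N
C = 52.0/11.5 = 4.5217; K_W = (4C−1)/(4C−4)+0.615/C = 1.3490
τ_max = K_W·8FD/(πd³) = 1.3490·171.4 = 231.21 MPa
τ_max > 183 MPa → exceeds allowable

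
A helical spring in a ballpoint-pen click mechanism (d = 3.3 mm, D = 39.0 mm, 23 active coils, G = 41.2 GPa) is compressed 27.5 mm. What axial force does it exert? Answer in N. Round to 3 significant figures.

k = Gd⁴/(8D³N_a) = (41.2×10³)(3.3⁴)/(8·39.0³·23) = 0.44765 N/mm
F = k·δ = 0.44765 × 27.5 = 12.31 N

12.3 N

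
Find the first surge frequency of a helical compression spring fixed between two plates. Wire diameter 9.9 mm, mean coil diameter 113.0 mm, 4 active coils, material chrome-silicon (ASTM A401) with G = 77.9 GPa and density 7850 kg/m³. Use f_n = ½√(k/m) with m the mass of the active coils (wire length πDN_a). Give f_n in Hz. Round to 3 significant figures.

68.7 Hz

k = Gd⁴/(8D³N_a) = (77.9×10³)(9.9⁴)/(8·113.0³·4) = 16.207 N/mm = 16207 N/m
Wire length L = πDN_a = π·113.0·4 = 1420 mm
m = ρ·(πd²/4)·L = 7850 × 76.977×10⁻⁶ m² × 1.42 m = 0.85806 kg
f_n = ½√(k/m) = 0.5·√(16207/0.85806) = 0.5·√(18888) = 68.716 Hz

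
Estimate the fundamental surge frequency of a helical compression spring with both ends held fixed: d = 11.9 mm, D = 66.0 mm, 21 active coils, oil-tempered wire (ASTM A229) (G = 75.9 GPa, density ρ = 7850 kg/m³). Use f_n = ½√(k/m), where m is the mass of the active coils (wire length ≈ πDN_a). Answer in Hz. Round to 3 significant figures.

45.5 Hz

k = Gd⁴/(8D³N_a) = (75.9×10³)(11.9⁴)/(8·66.0³·21) = 31.513 N/mm = 31513 N/m
Wire length L = πDN_a = π·66.0·21 = 4354.2 mm
m = ρ·(πd²/4)·L = 7850 × 111.22×10⁻⁶ m² × 4.3542 m = 3.8016 kg
f_n = ½√(k/m) = 0.5·√(31513/3.8016) = 0.5·√(8289.4) = 45.523 Hz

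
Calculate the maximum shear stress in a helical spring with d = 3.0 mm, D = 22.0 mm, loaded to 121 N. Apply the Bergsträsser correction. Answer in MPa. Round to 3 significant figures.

299 MPa

Spring index C = D/d = 22.0/3.0 = 7.3333
K_B = (4C+2)/(4C−3) = 31.333/26.333 = 1.1899
τ₀ = 8FD/(πd³) = 8·121·22.0/(π·3.0³) = 21296/84.823 = 251.06 MPa
τ_max = K·τ₀ = 1.1899 × 251.06 = 298.73 MPa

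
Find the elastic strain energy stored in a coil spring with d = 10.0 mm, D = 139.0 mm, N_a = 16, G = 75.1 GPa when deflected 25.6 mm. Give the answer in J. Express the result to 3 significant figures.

0.716 J

k = Gd⁴/(8D³N_a) = (75.1×10³)(10.0⁴)/(8·139.0³·16) = 2.1847 N/mm
U = ½kδ² = 0.5 × 2.1847 × 25.6² = 715.87 N·mm = 0.71587 J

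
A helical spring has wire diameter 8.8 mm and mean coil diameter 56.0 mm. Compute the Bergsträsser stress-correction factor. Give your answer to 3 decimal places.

1.223

C = D/d = 56.0/8.8 = 6.3636
K_B = (4C+2)/(4C−3) = 27.455/22.455 = 1.2227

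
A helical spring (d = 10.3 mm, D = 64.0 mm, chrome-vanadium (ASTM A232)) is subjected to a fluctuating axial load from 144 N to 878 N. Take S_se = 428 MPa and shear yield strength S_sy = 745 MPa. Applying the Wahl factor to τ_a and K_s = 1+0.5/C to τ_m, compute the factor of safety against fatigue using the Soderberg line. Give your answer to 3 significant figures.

C = D/d = 64.0/10.3 = 6.2136; K_W = (4C−1)/(4C−4)+0.615/C = 1.2428; K_s = 1+0.5/C = 1.0805
F_a = (F_max−F_min)/2 = 367 N; F_m = (F_max+F_min)/2 = 511 N
τ_a = K_W·8F_aD/(πd³) = 1.2428 × 54.736 = 68.028 MPa
τ_m = K_s·8F_mD/(πd³) = 1.0805 × 76.213 = 82.346 MPa
Soderberg: 1/n_f = τ_a/S_se + τ_m/S_sy = 68.028/428 + 82.346/745 = 0.15894 + 0.11053 = 0.26947
n_f = 1/0.26947 = 3.711

3.71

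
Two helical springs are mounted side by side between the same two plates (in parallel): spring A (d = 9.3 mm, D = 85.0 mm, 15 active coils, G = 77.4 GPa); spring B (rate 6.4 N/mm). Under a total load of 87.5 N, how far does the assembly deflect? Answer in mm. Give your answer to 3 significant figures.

6.14 mm

k_A = Gd⁴/(8D³N_a) = (77.4×10³)(9.3⁴)/(8·85.0³·15) = 7.8566 N/mm
Parallel: k_eq = 7.8566 + 6.4 = 14.257 N/mm
δ = F/k_eq = 87.5/14.257 = 6.1375 mm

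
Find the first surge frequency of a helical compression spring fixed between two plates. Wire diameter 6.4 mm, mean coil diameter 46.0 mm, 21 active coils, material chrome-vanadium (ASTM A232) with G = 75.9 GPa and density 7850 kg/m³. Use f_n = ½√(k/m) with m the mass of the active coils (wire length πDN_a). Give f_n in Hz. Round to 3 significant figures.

k = Gd⁴/(8D³N_a) = (75.9×10³)(6.4⁴)/(8·46.0³·21) = 7.7872 N/mm = 7787.2 N/m
Wire length L = πDN_a = π·46.0·21 = 3034.8 mm
m = ρ·(πd²/4)·L = 7850 × 32.17×10⁻⁶ m² × 3.0348 m = 0.76638 kg
f_n = ½√(k/m) = 0.5·√(7787.2/0.76638) = 0.5·√(10161) = 50.401 Hz

50.4 Hz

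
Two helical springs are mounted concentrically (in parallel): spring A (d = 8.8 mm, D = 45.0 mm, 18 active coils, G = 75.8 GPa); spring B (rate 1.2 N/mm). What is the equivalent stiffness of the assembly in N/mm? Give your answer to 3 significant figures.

35.8 N/mm

k_A = Gd⁴/(8D³N_a) = (75.8×10³)(8.8⁴)/(8·45.0³·18) = 34.642 N/mm
Parallel: k_eq = 34.642 + 1.2 = 35.842 N/mm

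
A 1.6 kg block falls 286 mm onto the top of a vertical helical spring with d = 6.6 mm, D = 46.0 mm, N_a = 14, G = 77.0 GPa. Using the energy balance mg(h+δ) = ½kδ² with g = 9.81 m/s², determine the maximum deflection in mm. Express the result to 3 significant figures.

k = Gd⁴/(8D³N_a) = (77.0×10³)(6.6⁴)/(8·46.0³·14) = 13.402 N/mm
W = mg = 1.6 × 9.81 = 15.696 N
½kδ² − Wδ − Wh = 0 → δ = (W + √(W² + 2kWh))/k
δ = (15.696 + √(246.36 + 120326))/13.402 = (15.696 + 347.24)/13.402 = 27.08 mm

27.1 mm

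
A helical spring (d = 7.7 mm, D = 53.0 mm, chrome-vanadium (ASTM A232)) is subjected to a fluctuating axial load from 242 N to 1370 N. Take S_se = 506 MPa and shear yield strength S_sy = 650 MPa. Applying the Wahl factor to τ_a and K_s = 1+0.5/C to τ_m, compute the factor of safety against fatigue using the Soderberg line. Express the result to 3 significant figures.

1.26

C = D/d = 53.0/7.7 = 6.8831; K_W = (4C−1)/(4C−4)+0.615/C = 1.2168; K_s = 1+0.5/C = 1.0726
F_a = (F_max−F_min)/2 = 564 N; F_m = (F_max+F_min)/2 = 806 N
τ_a = K_W·8F_aD/(πd³) = 1.2168 × 166.73 = 202.89 MPa
τ_m = K_s·8F_mD/(πd³) = 1.0726 × 238.28 = 255.58 MPa
Soderberg: 1/n_f = τ_a/S_se + τ_m/S_sy = 202.89/506 + 255.58/650 = 0.40096 + 0.39321 = 0.79417
n_f = 1/0.79417 = 1.259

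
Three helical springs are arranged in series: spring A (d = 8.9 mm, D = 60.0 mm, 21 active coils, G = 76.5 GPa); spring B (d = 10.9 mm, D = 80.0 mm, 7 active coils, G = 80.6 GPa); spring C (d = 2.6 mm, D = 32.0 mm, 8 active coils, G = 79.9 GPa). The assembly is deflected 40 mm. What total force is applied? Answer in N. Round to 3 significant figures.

59.2 N

k_A = Gd⁴/(8D³N_a) = (76.5×10³)(8.9⁴)/(8·60.0³·21) = 13.227 N/mm
k_B = Gd⁴/(8D³N_a) = (80.6×10³)(10.9⁴)/(8·80.0³·7) = 39.681 N/mm
k_C = Gd⁴/(8D³N_a) = (79.9×10³)(2.6⁴)/(8·32.0³·8) = 1.741 N/mm
Series: 1/k_eq = 1/13.227 + 1/39.681 + 1/1.741 = 0.67517; k_eq = 1.4811 N/mm
F = k_eq·δ = 1.4811·40 = 59.244 N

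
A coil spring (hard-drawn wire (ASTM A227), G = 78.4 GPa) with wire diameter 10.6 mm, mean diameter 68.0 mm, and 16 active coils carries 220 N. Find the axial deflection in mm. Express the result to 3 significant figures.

8.95 mm

k = Gd⁴/(8D³N_a) = (78.4×10³)(10.6⁴)/(8·68.0³·16) = 24.593 N/mm
δ = F/k = 220 / 24.593 = 8.9458 mm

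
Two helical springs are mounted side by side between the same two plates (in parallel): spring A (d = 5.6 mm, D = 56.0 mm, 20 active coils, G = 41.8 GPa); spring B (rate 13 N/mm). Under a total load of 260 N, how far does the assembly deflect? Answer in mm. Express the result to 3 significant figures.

18.0 mm

k_A = Gd⁴/(8D³N_a) = (41.8×10³)(5.6⁴)/(8·56.0³·20) = 1.463 N/mm
Parallel: k_eq = 1.463 + 13 = 14.463 N/mm
δ = F/k_eq = 260/14.463 = 17.977 mm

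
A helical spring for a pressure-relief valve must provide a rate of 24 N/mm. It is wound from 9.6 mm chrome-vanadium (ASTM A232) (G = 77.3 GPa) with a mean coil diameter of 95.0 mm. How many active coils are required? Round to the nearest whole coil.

N_a = Gd⁴/(8D³k) = (77.3×10³ × 9.6⁴)/(8 × 95.0³ × 24)
    = 6.56545e+08 / 1.64616e+08 = 3.988 → 4 coils

4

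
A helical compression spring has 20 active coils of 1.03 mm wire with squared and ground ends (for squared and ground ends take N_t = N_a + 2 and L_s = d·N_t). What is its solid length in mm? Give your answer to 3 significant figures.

22.7 mm

squared and ground ends: N_t = N_a + 2 = 20 + 2 = 22
L_s = d·N_t = 1.03 × 22 = 22.66 mm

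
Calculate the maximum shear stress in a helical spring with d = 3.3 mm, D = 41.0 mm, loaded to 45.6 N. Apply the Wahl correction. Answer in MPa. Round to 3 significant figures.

Spring index C = D/d = 41.0/3.3 = 12.4242
K_W = (4C−1)/(4C−4) + 0.615/C = 48.697/45.697 + 0.0495 = 1.1151
τ₀ = 8FD/(πd³) = 8·45.6·41.0/(π·3.3³) = 14956.8/112.9 = 132.48 MPa
τ_max = K·τ₀ = 1.1151 × 132.48 = 147.73 MPa

148 MPa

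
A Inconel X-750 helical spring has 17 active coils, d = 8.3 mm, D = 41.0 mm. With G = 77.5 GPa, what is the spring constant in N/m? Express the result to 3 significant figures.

k = Gd⁴/(8D³N_a) = (77.5×10³ × 8.3⁴) / (8 × 41.0³ × 17)
  = 3.67802e+08 / 9.37326e+06 = 39.24 N/mm = 39240 N/m

39200 N/m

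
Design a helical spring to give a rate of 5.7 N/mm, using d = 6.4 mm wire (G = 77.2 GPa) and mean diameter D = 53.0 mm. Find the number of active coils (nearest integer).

N_a = Gd⁴/(8D³k) = (77.2×10³ × 6.4⁴)/(8 × 53.0³ × 5.7)
    = 1.2952e+08 / 6.78879e+06 = 19.08 → 19 coils

19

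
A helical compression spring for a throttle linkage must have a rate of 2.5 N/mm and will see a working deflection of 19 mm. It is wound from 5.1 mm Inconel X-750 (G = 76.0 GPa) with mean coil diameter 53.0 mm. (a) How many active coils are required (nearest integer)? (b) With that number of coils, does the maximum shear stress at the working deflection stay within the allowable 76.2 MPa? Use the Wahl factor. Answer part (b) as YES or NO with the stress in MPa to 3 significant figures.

(a) 17 coils; (b) YES, τ_max = 55.9 MPa

N_a = Gd⁴/(8D³k) = (76.0×10³)(5.1⁴)/(8·53.0³·2.5) = 17.27 → N_a = 17
Actual rate k = Gd⁴/(8D³·17) = 2.5394 N/mm
Working load F = kδ = 2.5394·19 = 48.248 N
C = 53.0/5.1 = 10.3922; K_W = (4C−1)/(4C−4)+0.615/C = 1.1390
τ_max = K_W·8FD/(πd³) = 1.1390·49.089 = 55.914 MPa
τ_max ≤ 76.2 MPa → acceptable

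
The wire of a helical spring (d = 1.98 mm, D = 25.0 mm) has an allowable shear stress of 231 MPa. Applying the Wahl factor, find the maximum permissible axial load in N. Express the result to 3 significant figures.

25.3 N

C = D/d = 25.0/1.98 = 12.6263
K_W = (4C−1)/(4C−4) + 0.615/C = 49.505/46.505 + 0.0487 = 1.1132
τ_max = K·8FD/(πd³) → F_max = τ_allow·πd³/(8DK)
F_max = 231·π·1.98³/(8·25.0·1.1132) = 5633.2/222.64 = 25.302 N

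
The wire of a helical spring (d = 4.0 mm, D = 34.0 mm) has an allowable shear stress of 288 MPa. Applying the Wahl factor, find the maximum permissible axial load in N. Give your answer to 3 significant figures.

182 N

C = D/d = 34.0/4.0 = 8.5000
K_W = (4C−1)/(4C−4) + 0.615/C = 33.000/30.000 + 0.0724 = 1.1724
τ_max = K·8FD/(πd³) → F_max = τ_allow·πd³/(8DK)
F_max = 288·π·4.0³/(8·34.0·1.1724) = 57906/318.88 = 181.59 N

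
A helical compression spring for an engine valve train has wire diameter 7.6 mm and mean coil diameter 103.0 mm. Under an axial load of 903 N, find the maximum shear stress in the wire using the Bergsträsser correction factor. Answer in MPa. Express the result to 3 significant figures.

Spring index C = D/d = 103.0/7.6 = 13.5526
K_B = (4C+2)/(4C−3) = 56.211/51.211 = 1.0976
τ₀ = 8FD/(πd³) = 8·903·103.0/(π·7.6³) = 744072/1379.1 = 539.54 MPa
τ_max = K·τ₀ = 1.0976 × 539.54 = 592.22 MPa

592 MPa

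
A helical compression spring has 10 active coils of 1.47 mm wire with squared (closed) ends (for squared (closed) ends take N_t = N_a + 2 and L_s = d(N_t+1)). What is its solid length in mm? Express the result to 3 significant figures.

19.1 mm

squared (closed) ends: N_t = N_a + 2 = 10 + 2 = 12
L_s = d·(N_t+1) = 1.47 × 13 = 19.11 mm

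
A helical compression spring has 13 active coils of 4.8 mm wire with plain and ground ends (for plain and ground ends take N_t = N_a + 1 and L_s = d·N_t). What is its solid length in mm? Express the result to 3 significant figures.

67.2 mm

plain and ground ends: N_t = N_a + 1 = 13 + 1 = 14
L_s = d·N_t = 4.8 × 14 = 67.2 mm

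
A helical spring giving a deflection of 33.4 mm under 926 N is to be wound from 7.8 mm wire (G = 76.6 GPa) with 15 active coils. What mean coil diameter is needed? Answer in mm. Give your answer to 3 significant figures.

44.0 mm

Required rate k = F/δ = 926/33.4 = 27.725 N/mm
D = (Gd⁴/(8N_a·k))^(1/3) = (76.6×10³·7.8⁴/(8·15·27.725))^(1/3)
  = (85223.9)^(1/3) = 44.0069 mm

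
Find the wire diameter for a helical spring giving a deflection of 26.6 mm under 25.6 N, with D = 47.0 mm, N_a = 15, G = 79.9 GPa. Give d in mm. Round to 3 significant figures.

3.50 mm

Required rate k = F/δ = 25.6/26.6 = 0.96241 N/mm
d = (8D³N_a·k / G)^(1/4) = (8·47.0³·15·0.96241 / (79.9×10³))^0.25
  = (150.07)^0.25 = 3.5000 mm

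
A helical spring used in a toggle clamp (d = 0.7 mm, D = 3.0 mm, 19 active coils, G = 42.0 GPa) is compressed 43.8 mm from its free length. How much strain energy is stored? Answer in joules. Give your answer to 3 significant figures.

2.36 J

k = Gd⁴/(8D³N_a) = (42.0×10³)(0.7⁴)/(8·3.0³·19) = 2.4572 N/mm
U = ½kδ² = 0.5 × 2.4572 × 43.8² = 2357 N·mm = 2.357 J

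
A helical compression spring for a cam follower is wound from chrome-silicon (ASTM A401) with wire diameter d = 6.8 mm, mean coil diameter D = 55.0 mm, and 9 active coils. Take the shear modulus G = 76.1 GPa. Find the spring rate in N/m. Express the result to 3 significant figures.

13600 N/m

k = Gd⁴/(8D³N_a) = (76.1×10³ × 6.8⁴) / (8 × 55.0³ × 9)
  = 1.62712e+08 / 1.1979e+07 = 13.583 N/mm = 13583 N/m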